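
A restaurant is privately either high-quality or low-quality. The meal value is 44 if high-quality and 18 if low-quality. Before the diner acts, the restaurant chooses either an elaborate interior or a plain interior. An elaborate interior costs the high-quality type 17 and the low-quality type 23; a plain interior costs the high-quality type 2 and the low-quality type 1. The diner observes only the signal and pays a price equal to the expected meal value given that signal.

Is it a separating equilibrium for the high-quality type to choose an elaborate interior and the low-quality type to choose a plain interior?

No

If types separate, elaborate interior earns payment 44 and plain interior earns 18.
High-quality: elaborate interior gives 44 − 17 = 27; plain interior gives 18 − 2 = 16. No deviation. ✓
Low-quality: plain interior gives 18 − 1 = 17; elaborate interior gives 44 − 23 = 21. Would deviate. ✗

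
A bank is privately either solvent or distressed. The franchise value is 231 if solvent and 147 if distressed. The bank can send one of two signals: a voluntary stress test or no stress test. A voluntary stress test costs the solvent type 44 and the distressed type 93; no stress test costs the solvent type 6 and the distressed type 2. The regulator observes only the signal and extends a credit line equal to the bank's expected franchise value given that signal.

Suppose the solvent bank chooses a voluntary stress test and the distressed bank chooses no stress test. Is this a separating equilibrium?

Yes

Under separation the regulator infers type exactly: stress test → solvent (pays 231), no stress test → distressed (pays 147).
Solvent: stress test gives 231 − 44 = 187; no stress test gives 147 − 6 = 141. No deviation. ✓
Distressed: no stress test gives 147 − 2 = 145; stress test gives 231 − 93 = 138. No deviation. ✓
Both incentive constraints hold.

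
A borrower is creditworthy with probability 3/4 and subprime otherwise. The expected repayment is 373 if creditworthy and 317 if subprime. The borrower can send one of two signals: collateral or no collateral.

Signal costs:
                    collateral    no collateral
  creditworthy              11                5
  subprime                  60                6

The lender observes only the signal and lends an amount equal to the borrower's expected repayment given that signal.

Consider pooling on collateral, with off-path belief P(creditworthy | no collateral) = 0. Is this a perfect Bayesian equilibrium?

No

At the pooled signal (collateral) the lender holds the prior 3/4 and pays 3/4·373 + 1/4·317 = 359. Off-path (no collateral) belief 0 gives 0·373 + 1·317 = 317.
Creditworthy: collateral gives 359 − 11 = 348; no collateral gives 317 − 5 = 312. Stays. ✓
Subprime: collateral gives 359 − 60 = 299; no collateral gives 317 − 6 = 311. Deviates. ✗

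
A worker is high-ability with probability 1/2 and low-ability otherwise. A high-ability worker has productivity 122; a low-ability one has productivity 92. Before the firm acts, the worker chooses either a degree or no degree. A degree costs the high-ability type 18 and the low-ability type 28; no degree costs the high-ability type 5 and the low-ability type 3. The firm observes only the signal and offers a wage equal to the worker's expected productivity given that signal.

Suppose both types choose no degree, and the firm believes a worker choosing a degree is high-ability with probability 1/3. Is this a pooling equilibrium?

On the equilibrium path (no degree) the firm holds the prior 1/2 and pays 1/2·122 + 1/2·92 = 107. Off-path (degree) belief 1/3 gives 1/3·122 + 2/3·92 = 102.
High-ability: no degree gives 107 − 5 = 102; degree gives 102 − 18 = 84. Stays. ✓
Low-ability: no degree gives 107 − 3 = 104; degree gives 102 − 28 = 74. Stays. ✓
Beliefs are Bayes-consistent on-path and both types best-respond.

Yes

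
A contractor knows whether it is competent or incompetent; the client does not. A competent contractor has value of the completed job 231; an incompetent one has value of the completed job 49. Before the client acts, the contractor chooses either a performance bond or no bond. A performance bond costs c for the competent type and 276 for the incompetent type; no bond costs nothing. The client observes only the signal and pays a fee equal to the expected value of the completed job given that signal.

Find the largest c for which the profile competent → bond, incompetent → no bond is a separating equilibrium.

Under separation: bond → competent (pays 231); no bond → incompetent (pays 49).
Incompetent: 49 − 0 = 49 ≥ 231 − 276 = -45. Holds regardless of c. ✓
Competent: 231 − c ≥ 49 − 0, so c ≤ 231 − 49 = 182.

182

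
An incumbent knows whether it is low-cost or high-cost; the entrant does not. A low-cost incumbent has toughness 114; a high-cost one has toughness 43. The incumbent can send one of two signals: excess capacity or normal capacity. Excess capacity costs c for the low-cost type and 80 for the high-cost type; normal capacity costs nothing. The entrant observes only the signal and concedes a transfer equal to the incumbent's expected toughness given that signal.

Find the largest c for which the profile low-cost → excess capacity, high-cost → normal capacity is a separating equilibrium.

Under separation: excess capacity → low-cost (pays 114); normal capacity → high-cost (pays 43).
High-cost: 43 − 0 = 43 ≥ 114 − 80 = 34. Holds regardless of c. ✓
Low-cost: 114 − c ≥ 43 − 0, so c ≤ 114 − 43 = 71.

71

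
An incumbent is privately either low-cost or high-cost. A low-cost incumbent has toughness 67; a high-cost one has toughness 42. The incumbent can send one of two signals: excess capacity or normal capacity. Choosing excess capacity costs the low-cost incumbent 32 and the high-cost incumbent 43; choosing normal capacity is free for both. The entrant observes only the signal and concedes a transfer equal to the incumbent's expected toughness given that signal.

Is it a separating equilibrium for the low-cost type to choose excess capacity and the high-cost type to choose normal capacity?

No

Under separation the entrant infers type exactly: excess capacity → low-cost (pays 67), normal capacity → high-cost (pays 42).
Low-cost: excess capacity gives 67 − 32 = 35; normal capacity gives 42 − 0 = 42. Would deviate. ✗
High-cost: normal capacity gives 42 − 0 = 42; excess capacity gives 67 − 43 = 24. No deviation. ✓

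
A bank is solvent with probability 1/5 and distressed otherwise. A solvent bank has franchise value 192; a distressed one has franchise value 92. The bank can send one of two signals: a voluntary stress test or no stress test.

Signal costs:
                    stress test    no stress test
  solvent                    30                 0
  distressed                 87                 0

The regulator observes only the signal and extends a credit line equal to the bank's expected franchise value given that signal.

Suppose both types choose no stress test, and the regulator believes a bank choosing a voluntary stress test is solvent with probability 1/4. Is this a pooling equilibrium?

Yes

At the pooled signal (no stress test) the regulator holds the prior 1/5 and pays 1/5·192 + 4/5·92 = 112. Off-path (stress test) belief 1/4 gives 1/4·192 + 3/4·92 = 117.
Solvent: no stress test gives 112 − 0 = 112; stress test gives 117 − 30 = 87. Stays. ✓
Distressed: no stress test gives 112 − 0 = 112; stress test gives 117 − 87 = 30. Stays. ✓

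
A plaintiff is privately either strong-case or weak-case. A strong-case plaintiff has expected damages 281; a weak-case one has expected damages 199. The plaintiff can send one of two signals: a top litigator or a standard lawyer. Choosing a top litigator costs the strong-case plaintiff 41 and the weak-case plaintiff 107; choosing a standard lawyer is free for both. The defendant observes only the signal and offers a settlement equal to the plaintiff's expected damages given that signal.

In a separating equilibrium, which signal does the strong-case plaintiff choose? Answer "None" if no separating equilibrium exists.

top litigator

Try strong-case → top litigator, weak-case → standard lawyer:
  Under separation the defendant infers type exactly: top litigator → strong-case (pays 281), standard lawyer → weak-case (pays 199).
  Strong-case: top litigator gives 281 − 41 = 240; standard lawyer gives 199 − 0 = 199. No deviation. ✓
  Weak-case: standard lawyer gives 199 − 0 = 199; top litigator gives 281 − 107 = 174. No deviation. ✓
Both hold — the strong-case type sends top litigator.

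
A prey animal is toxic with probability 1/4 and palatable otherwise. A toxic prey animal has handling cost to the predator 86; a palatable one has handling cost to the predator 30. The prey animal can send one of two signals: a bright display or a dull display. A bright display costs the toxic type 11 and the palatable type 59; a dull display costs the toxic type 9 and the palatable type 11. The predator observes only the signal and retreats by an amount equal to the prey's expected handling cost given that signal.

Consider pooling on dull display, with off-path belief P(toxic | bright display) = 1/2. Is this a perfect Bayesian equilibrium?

No

At the pooled signal (dull display) the predator holds the prior 1/4 and pays 1/4·86 + 3/4·30 = 44. Off-path (bright display) belief 1/2 gives 1/2·86 + 1/2·30 = 58.
Toxic: dull display gives 44 − 9 = 35; bright display gives 58 − 11 = 47. Deviates. ✗
Palatable: dull display gives 44 − 11 = 33; bright display gives 58 − 59 = -1. Stays. ✓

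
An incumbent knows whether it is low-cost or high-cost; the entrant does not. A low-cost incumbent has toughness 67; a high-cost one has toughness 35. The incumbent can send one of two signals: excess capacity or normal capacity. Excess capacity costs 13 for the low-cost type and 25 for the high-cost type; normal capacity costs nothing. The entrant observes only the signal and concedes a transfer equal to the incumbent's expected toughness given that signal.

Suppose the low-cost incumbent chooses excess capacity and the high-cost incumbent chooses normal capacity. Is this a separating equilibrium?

No

If types separate, excess capacity earns payment 67 and normal capacity earns 35.
Low-cost: excess capacity gives 67 − 13 = 54; normal capacity gives 35 − 0 = 35. No deviation. ✓
High-cost: normal capacity gives 35 − 0 = 35; excess capacity gives 67 − 25 = 42. Would deviate. ✗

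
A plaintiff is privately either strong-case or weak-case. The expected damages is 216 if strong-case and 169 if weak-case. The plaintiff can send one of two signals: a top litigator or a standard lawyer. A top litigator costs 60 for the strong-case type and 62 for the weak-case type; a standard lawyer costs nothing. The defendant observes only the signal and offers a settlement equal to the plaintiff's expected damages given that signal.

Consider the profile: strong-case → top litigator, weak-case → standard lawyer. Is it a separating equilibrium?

Under separation the defendant infers type exactly: top litigator → strong-case (pays 216), standard lawyer → weak-case (pays 169).
Strong-case: top litigator gives 216 − 60 = 156; standard lawyer gives 169 − 0 = 169. Would deviate. ✗
Weak-case: standard lawyer gives 169 − 0 = 169; top litigator gives 216 − 62 = 154. No deviation. ✓

No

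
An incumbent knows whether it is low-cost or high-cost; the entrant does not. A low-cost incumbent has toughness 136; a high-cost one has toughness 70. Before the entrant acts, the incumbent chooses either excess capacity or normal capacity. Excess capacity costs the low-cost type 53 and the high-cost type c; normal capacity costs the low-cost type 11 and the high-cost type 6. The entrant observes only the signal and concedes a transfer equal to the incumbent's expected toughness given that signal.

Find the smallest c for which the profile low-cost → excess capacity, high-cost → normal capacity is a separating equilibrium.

72

Under separation: excess capacity → low-cost (pays 136); normal capacity → high-cost (pays 70).
Low-cost: 136 − 53 = 83 ≥ 70 − 11 = 59. Holds regardless of c. ✓
High-cost: 70 − 6 ≥ 136 − c, so c ≥ 136 − 64 = 72.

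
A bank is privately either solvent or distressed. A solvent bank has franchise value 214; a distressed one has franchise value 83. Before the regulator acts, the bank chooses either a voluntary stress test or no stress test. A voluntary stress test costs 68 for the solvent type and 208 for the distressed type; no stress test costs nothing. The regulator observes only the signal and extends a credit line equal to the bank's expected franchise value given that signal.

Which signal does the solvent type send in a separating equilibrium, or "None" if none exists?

stress test

Try solvent → stress test, distressed → no stress test:
  If types separate, stress test earns payment 214 and no stress test earns 83.
  Solvent: stress test gives 214 − 68 = 146; no stress test gives 83 − 0 = 83. No deviation. ✓
  Distressed: no stress test gives 83 − 0 = 83; stress test gives 214 − 208 = 6. No deviation. ✓
Both hold — the solvent type sends stress test.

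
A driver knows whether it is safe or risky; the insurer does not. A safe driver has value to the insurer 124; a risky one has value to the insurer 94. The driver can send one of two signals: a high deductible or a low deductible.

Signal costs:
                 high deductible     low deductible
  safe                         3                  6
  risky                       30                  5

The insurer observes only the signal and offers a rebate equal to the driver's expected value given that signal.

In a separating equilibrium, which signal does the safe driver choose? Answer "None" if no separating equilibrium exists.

None

Try safe → high deductible, risky → low deductible:
  If types separate, high deductible earns payment 124 and low deductible earns 94.
  Safe: high deductible gives 124 − 3 = 121; low deductible gives 94 − 6 = 88. No deviation. ✓
  Risky: low deductible gives 94 − 5 = 89; high deductible gives 124 − 30 = 94. Would deviate. ✗
Try safe → low deductible, risky → high deductible:
  If types separate, low deductible earns payment 124 and high deductible earns 94.
  Safe: low deductible gives 124 − 6 = 118; high deductible gives 94 − 3 = 91. No deviation. ✓
  Risky: high deductible gives 94 − 30 = 64; low deductible gives 124 − 5 = 119. Would deviate. ✗
Neither assignment is incentive-compatible.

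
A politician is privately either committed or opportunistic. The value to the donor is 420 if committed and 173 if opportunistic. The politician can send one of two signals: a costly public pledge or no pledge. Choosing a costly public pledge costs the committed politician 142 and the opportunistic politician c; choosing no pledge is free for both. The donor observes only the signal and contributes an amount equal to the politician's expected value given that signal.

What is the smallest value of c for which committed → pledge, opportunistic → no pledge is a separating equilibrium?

247

Under separation: pledge → committed (pays 420); no pledge → opportunistic (pays 173).
Committed: 420 − 142 = 278 ≥ 173 − 0 = 173. Holds regardless of c. ✓
Opportunistic: 173 − 0 ≥ 420 − c, so c ≥ 420 − 173 = 247.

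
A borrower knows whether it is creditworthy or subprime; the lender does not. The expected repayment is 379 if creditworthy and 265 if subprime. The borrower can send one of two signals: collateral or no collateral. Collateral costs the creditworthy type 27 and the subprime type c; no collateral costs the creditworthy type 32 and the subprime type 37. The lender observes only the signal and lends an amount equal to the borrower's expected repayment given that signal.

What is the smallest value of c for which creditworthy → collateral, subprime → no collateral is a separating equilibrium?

151

Under separation: collateral → creditworthy (pays 379); no collateral → subprime (pays 265).
Creditworthy: 379 − 27 = 352 ≥ 265 − 32 = 233. Holds regardless of c. ✓
Subprime: 265 − 37 ≥ 379 − c, so c ≥ 379 − 228 = 151.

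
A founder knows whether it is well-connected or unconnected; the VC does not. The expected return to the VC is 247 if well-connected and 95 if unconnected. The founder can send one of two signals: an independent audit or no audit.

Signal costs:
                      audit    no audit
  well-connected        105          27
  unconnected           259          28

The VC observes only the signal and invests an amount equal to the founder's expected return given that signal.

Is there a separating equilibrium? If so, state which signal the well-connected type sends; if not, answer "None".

audit

Try well-connected → audit, unconnected → no audit:
  If types separate, audit earns payment 247 and no audit earns 95.
  Well-connected: audit gives 247 − 105 = 142; no audit gives 95 − 27 = 68. No deviation. ✓
  Unconnected: no audit gives 95 − 28 = 67; audit gives 247 − 259 = -12. No deviation. ✓
Both hold — the well-connected type sends audit.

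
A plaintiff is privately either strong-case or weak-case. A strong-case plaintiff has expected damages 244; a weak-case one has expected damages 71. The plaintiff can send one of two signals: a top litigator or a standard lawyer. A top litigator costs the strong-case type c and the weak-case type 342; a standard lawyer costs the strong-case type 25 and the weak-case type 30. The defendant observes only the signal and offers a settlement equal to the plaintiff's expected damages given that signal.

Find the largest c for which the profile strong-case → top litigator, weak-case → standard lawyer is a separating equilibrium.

198

Under separation: top litigator → strong-case (pays 244); standard lawyer → weak-case (pays 71).
Weak-case: 71 − 30 = 41 ≥ 244 − 342 = -98. Holds regardless of c. ✓
Strong-case: 244 − c ≥ 71 − 25, so c ≤ 244 − 46 = 198.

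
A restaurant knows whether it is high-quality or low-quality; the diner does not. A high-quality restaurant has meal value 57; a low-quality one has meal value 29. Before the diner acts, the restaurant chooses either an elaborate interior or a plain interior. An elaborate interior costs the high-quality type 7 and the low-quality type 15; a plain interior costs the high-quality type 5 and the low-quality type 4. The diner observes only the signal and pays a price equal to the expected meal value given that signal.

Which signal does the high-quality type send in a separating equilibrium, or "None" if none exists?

Try high-quality → elaborate interior, low-quality → plain interior:
  Under separation the diner infers type exactly: elaborate interior → high-quality (pays 57), plain interior → low-quality (pays 29).
  High-quality: elaborate interior gives 57 − 7 = 50; plain interior gives 29 − 5 = 24. No deviation. ✓
  Low-quality: plain interior gives 29 − 4 = 25; elaborate interior gives 57 − 15 = 42. Would deviate. ✗
Try high-quality → plain interior, low-quality → elaborate interior:
  Under separation the diner infers type exactly: plain interior → high-quality (pays 57), elaborate interior → low-quality (pays 29).
  High-quality: plain interior gives 57 − 5 = 52; elaborate interior gives 29 − 7 = 22. No deviation. ✓
  Low-quality: elaborate interior gives 29 − 15 = 14; plain interior gives 57 − 4 = 53. Would deviate. ✗
Neither assignment is incentive-compatible.

None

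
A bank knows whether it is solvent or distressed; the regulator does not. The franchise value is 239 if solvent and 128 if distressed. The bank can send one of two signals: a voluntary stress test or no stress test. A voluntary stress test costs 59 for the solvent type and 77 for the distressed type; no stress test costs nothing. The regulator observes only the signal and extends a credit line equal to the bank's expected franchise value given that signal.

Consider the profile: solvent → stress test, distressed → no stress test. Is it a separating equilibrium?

No

If types separate, stress test earns payment 239 and no stress test earns 128.
Solvent: stress test gives 239 − 59 = 180; no stress test gives 128 − 0 = 128. No deviation. ✓
Distressed: no stress test gives 128 − 0 = 128; stress test gives 239 − 77 = 162. Would deviate. ✗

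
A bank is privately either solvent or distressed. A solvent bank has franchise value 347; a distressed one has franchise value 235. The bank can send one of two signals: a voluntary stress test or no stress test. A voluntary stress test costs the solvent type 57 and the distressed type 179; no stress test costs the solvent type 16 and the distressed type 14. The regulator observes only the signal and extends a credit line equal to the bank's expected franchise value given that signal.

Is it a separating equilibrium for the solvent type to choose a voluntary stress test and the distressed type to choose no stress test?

Yes

If types separate, stress test earns payment 347 and no stress test earns 235.
Solvent: stress test gives 347 − 57 = 290; no stress test gives 235 − 16 = 219. No deviation. ✓
Distressed: no stress test gives 235 − 14 = 221; stress test gives 347 − 179 = 168. No deviation. ✓
Both incentive constraints hold.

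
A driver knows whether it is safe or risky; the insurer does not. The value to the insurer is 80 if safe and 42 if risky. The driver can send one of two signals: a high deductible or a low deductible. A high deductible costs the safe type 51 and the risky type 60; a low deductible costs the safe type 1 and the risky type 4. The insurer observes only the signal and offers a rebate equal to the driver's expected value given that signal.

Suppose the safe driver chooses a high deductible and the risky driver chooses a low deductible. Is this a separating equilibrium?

If types separate, high deductible earns payment 80 and low deductible earns 42.
Safe: high deductible gives 80 − 51 = 29; low deductible gives 42 − 1 = 41. Would deviate. ✗
Risky: low deductible gives 42 − 4 = 38; high deductible gives 80 − 60 = 20. No deviation. ✓

No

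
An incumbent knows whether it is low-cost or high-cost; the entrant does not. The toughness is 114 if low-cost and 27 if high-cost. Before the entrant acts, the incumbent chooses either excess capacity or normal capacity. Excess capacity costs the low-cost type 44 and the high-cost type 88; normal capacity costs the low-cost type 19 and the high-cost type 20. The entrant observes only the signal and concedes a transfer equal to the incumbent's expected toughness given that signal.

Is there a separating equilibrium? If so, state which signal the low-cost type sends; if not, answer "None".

Try low-cost → excess capacity, high-cost → normal capacity:
  Under separation the entrant infers type exactly: excess capacity → low-cost (pays 114), normal capacity → high-cost (pays 27).
  Low-cost: excess capacity gives 114 − 44 = 70; normal capacity gives 27 − 19 = 8. No deviation. ✓
  High-cost: normal capacity gives 27 − 20 = 7; excess capacity gives 114 − 88 = 26. Would deviate. ✗
Try low-cost → normal capacity, high-cost → excess capacity:
  Under separation the entrant infers type exactly: normal capacity → low-cost (pays 114), excess capacity → high-cost (pays 27).
  Low-cost: normal capacity gives 114 − 19 = 95; excess capacity gives 27 − 44 = -17. No deviation. ✓
  High-cost: excess capacity gives 27 − 88 = -61; normal capacity gives 114 − 20 = 94. Would deviate. ✗
Neither assignment is incentive-compatible.

None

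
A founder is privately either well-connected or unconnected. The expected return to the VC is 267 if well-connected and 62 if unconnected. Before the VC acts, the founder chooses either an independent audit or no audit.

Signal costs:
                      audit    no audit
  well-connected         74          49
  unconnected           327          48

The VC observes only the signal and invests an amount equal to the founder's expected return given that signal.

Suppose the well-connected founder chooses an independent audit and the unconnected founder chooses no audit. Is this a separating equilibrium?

Under separation the VC infers type exactly: audit → well-connected (pays 267), no audit → unconnected (pays 62).
Well-connected: audit gives 267 − 74 = 193; no audit gives 62 − 49 = 13. No deviation. ✓
Unconnected: no audit gives 62 − 48 = 14; audit gives 267 − 327 = -60. No deviation. ✓
Both incentive constraints hold.

Yes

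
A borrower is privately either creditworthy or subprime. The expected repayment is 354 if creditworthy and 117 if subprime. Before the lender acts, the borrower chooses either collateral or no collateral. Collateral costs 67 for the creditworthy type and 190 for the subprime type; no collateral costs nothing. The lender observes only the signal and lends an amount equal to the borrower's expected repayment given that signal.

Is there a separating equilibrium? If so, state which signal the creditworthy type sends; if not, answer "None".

Try creditworthy → collateral, subprime → no collateral:
  If types separate, collateral earns payment 354 and no collateral earns 117.
  Creditworthy: collateral gives 354 − 67 = 287; no collateral gives 117 − 0 = 117. No deviation. ✓
  Subprime: no collateral gives 117 − 0 = 117; collateral gives 354 − 190 = 164. Would deviate. ✗
Try creditworthy → no collateral, subprime → collateral:
  If types separate, no collateral earns payment 354 and collateral earns 117.
  Creditworthy: no collateral gives 354 − 0 = 354; collateral gives 117 − 67 = 50. No deviation. ✓
  Subprime: collateral gives 117 − 190 = -73; no collateral gives 354 − 0 = 354. Would deviate. ✗
Neither assignment is incentive-compatible.

None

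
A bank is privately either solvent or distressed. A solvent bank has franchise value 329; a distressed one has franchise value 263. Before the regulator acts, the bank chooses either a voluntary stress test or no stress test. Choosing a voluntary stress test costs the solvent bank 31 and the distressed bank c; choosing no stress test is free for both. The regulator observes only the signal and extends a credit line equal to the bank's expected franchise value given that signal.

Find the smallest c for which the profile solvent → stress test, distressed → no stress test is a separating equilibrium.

66

Under separation: stress test → solvent (pays 329); no stress test → distressed (pays 263).
Solvent: 329 − 31 = 298 ≥ 263 − 0 = 263. Holds regardless of c. ✓
Distressed: 263 − 0 ≥ 329 − c, so c ≥ 329 − 263 = 66.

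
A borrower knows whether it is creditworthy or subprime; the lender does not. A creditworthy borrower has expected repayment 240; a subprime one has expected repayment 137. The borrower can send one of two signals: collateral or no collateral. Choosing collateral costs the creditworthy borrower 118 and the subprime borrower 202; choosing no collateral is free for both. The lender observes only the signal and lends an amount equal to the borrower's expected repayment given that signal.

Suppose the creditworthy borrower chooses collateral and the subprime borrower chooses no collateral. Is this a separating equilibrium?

No

If types separate, collateral earns payment 240 and no collateral earns 137.
Creditworthy: collateral gives 240 − 118 = 122; no collateral gives 137 − 0 = 137. Would deviate. ✗
Subprime: no collateral gives 137 − 0 = 137; collateral gives 240 − 202 = 38. No deviation. ✓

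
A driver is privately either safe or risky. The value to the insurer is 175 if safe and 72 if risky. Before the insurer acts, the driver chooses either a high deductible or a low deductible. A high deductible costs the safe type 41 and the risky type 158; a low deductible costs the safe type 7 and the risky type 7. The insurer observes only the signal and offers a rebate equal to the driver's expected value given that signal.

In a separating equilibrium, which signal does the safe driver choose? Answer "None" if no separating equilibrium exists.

Try safe → high deductible, risky → low deductible:
  Under separation the insurer infers type exactly: high deductible → safe (pays 175), low deductible → risky (pays 72).
  Safe: high deductible gives 175 − 41 = 134; low deductible gives 72 − 7 = 65. No deviation. ✓
  Risky: low deductible gives 72 − 7 = 65; high deductible gives 175 − 158 = 17. No deviation. ✓
Both hold — the safe type sends high deductible.

high deductible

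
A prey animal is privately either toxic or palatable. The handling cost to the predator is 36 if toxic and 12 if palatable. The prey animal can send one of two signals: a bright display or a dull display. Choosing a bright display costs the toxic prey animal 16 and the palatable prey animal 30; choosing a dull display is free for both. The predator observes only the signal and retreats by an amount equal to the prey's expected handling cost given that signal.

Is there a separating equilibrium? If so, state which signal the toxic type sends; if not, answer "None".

bright display

Try toxic → bright display, palatable → dull display:
  If types separate, bright display earns payment 36 and dull display earns 12.
  Toxic: bright display gives 36 − 16 = 20; dull display gives 12 − 0 = 12. No deviation. ✓
  Palatable: dull display gives 12 − 0 = 12; bright display gives 36 − 30 = 6. No deviation. ✓
Both hold — the toxic type sends bright display.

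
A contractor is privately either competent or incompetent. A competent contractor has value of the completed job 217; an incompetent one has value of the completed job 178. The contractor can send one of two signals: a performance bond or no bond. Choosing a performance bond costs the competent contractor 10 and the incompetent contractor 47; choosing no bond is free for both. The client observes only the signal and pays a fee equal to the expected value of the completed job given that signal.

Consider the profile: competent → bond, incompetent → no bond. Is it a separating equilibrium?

Yes

Under separation the client infers type exactly: bond → competent (pays 217), no bond → incompetent (pays 178).
Competent: bond gives 217 − 10 = 207; no bond gives 178 − 0 = 178. No deviation. ✓
Incompetent: no bond gives 178 − 0 = 178; bond gives 217 − 47 = 170. No deviation. ✓
Neither type gains from mimicking the other.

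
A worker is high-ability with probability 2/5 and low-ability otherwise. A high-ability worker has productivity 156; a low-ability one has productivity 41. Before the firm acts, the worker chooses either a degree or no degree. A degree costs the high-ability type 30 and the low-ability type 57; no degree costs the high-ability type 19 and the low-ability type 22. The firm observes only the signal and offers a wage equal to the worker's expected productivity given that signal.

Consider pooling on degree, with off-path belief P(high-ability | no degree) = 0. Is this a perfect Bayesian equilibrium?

At the pooled signal (degree) the firm holds the prior 2/5 and pays 2/5·156 + 3/5·41 = 87. Off-path (no degree) belief 0 gives 0·156 + 1·41 = 41.
High-ability: degree gives 87 − 30 = 57; no degree gives 41 − 19 = 22. Stays. ✓
Low-ability: degree gives 87 − 57 = 30; no degree gives 41 − 22 = 19. Stays. ✓

Yes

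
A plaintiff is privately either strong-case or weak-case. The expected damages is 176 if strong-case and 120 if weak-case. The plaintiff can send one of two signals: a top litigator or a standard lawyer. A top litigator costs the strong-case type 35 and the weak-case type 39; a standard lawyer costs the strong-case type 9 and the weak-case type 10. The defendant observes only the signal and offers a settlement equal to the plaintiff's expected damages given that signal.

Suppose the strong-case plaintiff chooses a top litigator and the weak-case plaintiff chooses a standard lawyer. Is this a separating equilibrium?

No

Under separation the defendant infers type exactly: top litigator → strong-case (pays 176), standard lawyer → weak-case (pays 120).
Strong-case: top litigator gives 176 − 35 = 141; standard lawyer gives 120 − 9 = 111. No deviation. ✓
Weak-case: standard lawyer gives 120 − 10 = 110; top litigator gives 176 − 39 = 137. Would deviate. ✗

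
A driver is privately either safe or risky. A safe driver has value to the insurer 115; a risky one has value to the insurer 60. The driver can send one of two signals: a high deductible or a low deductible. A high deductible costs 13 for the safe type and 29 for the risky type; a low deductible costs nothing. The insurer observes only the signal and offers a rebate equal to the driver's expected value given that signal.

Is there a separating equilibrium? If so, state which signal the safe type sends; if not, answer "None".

Try safe → high deductible, risky → low deductible:
  If types separate, high deductible earns payment 115 and low deductible earns 60.
  Safe: high deductible gives 115 − 13 = 102; low deductible gives 60 − 0 = 60. No deviation. ✓
  Risky: low deductible gives 60 − 0 = 60; high deductible gives 115 − 29 = 86. Would deviate. ✗
Try safe → low deductible, risky → high deductible:
  If types separate, low deductible earns payment 115 and high deductible earns 60.
  Safe: low deductible gives 115 − 0 = 115; high deductible gives 60 − 13 = 47. No deviation. ✓
  Risky: high deductible gives 60 − 29 = 31; low deductible gives 115 − 0 = 115. Would deviate. ✗
Neither assignment is incentive-compatible.

None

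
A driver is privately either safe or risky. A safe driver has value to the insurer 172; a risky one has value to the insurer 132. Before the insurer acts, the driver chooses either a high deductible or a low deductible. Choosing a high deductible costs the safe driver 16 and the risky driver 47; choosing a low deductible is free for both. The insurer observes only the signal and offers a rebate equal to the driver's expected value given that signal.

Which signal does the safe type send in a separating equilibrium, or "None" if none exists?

high deductible

Try safe → high deductible, risky → low deductible:
  Under separation the insurer infers type exactly: high deductible → safe (pays 172), low deductible → risky (pays 132).
  Safe: high deductible gives 172 − 16 = 156; low deductible gives 132 − 0 = 132. No deviation. ✓
  Risky: low deductible gives 132 − 0 = 132; high deductible gives 172 − 47 = 125. No deviation. ✓
Both hold — the safe type sends high deductible.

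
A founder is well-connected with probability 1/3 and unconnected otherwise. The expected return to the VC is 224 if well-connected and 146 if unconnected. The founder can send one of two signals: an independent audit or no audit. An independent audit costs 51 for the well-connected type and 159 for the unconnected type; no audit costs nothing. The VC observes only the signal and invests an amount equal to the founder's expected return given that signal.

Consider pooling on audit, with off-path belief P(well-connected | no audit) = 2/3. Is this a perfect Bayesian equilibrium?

No

On the equilibrium path (audit) the VC holds the prior 1/3 and pays 1/3·224 + 2/3·146 = 172. Off-path (no audit) belief 2/3 gives 2/3·224 + 1/3·146 = 198.
Well-connected: audit gives 172 − 51 = 121; no audit gives 198 − 0 = 198. Deviates. ✗
Unconnected: audit gives 172 − 159 = 13; no audit gives 198 − 0 = 198. Deviates. ✗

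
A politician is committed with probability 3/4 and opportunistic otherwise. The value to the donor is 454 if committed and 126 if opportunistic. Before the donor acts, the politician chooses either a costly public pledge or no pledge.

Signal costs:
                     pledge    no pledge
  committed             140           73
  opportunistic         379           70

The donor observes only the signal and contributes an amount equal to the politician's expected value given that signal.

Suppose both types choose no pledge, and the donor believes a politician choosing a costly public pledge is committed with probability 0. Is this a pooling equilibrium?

On the equilibrium path (no pledge) the donor holds the prior 3/4 and pays 3/4·454 + 1/4·126 = 372. Off-path (pledge) belief 0 gives 0·454 + 1·126 = 126.
Committed: no pledge gives 372 − 73 = 299; pledge gives 126 − 140 = -14. Stays. ✓
Opportunistic: no pledge gives 372 − 70 = 302; pledge gives 126 − 379 = -253. Stays. ✓
Beliefs are Bayes-consistent on-path and both types best-respond.

Yes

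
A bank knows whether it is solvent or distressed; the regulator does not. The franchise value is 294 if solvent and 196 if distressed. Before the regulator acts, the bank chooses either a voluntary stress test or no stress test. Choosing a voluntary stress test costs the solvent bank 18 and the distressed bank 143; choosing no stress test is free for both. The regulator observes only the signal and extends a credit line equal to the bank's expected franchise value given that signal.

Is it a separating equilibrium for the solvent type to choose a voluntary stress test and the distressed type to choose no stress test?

Under separation the regulator infers type exactly: stress test → solvent (pays 294), no stress test → distressed (pays 196).
Solvent: stress test gives 294 − 18 = 276; no stress test gives 196 − 0 = 196. No deviation. ✓
Distressed: no stress test gives 196 − 0 = 196; stress test gives 294 − 143 = 151. No deviation. ✓
Both incentive constraints hold.

Yes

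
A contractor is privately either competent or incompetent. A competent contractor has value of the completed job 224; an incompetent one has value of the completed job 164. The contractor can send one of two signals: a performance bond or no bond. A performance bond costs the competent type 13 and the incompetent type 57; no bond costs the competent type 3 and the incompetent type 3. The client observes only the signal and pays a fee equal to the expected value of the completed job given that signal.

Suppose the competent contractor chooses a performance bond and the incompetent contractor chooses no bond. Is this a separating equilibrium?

No

If types separate, bond earns payment 224 and no bond earns 164.
Competent: bond gives 224 − 13 = 211; no bond gives 164 − 3 = 161. No deviation. ✓
Incompetent: no bond gives 164 − 3 = 161; bond gives 224 − 57 = 167. Would deviate. ✗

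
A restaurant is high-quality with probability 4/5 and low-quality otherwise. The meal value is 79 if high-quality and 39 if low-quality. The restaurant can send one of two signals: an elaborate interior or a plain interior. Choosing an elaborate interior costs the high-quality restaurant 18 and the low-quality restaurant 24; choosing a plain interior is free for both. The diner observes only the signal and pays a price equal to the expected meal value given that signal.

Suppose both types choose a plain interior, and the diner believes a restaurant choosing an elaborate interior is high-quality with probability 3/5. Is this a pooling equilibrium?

At the pooled signal (plain interior) the diner holds the prior 4/5 and pays 4/5·79 + 1/5·39 = 71. Off-path (elaborate interior) belief 3/5 gives 3/5·79 + 2/5·39 = 63.
High-quality: plain interior gives 71 − 0 = 71; elaborate interior gives 63 − 18 = 45. Stays. ✓
Low-quality: plain interior gives 71 − 0 = 71; elaborate interior gives 63 − 24 = 39. Stays. ✓

Yes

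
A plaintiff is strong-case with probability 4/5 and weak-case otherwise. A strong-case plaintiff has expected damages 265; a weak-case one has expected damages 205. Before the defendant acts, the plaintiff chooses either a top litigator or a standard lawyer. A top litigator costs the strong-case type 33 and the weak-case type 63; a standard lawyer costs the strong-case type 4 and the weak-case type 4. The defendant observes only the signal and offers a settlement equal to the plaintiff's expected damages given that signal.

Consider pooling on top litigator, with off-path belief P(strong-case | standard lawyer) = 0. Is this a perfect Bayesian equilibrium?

No

On the equilibrium path (top litigator) the defendant holds the prior 4/5 and pays 4/5·265 + 1/5·205 = 253. Off-path (standard lawyer) belief 0 gives 0·265 + 1·205 = 205.
Strong-case: top litigator gives 253 − 33 = 220; standard lawyer gives 205 − 4 = 201. Stays. ✓
Weak-case: top litigator gives 253 − 63 = 190; standard lawyer gives 205 − 4 = 201. Deviates. ✗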